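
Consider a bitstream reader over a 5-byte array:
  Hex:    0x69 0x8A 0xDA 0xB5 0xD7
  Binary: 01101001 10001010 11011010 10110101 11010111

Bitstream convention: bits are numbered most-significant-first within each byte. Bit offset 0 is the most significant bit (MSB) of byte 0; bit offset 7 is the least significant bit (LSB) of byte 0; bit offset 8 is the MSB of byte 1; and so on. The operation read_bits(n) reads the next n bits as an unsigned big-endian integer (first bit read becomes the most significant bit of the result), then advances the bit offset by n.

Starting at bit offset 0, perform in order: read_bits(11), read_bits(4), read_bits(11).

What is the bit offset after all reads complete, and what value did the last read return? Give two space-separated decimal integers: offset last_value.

Read 1: bits[0:11] width=11 -> value=844 (bin 01101001100); offset now 11 = byte 1 bit 3; 29 bits remain
Read 2: bits[11:15] width=4 -> value=5 (bin 0101); offset now 15 = byte 1 bit 7; 25 bits remain
Read 3: bits[15:26] width=11 -> value=874 (bin 01101101010); offset now 26 = byte 3 bit 2; 14 bits remain

Answer: 26 874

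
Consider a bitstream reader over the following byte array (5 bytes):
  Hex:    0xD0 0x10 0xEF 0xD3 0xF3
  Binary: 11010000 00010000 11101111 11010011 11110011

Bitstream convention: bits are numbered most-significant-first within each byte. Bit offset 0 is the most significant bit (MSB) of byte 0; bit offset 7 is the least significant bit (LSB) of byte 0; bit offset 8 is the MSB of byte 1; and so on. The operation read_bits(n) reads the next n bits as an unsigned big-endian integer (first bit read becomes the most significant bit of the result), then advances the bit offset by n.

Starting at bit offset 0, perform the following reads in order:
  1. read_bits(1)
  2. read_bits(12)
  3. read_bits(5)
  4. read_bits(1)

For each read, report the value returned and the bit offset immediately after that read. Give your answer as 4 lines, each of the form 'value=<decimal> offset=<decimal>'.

Read 1: bits[0:1] width=1 -> value=1 (bin 1); offset now 1 = byte 0 bit 1; 39 bits remain
Read 2: bits[1:13] width=12 -> value=2562 (bin 101000000010); offset now 13 = byte 1 bit 5; 27 bits remain
Read 3: bits[13:18] width=5 -> value=3 (bin 00011); offset now 18 = byte 2 bit 2; 22 bits remain
Read 4: bits[18:19] width=1 -> value=1 (bin 1); offset now 19 = byte 2 bit 3; 21 bits remain

Answer: value=1 offset=1
value=2562 offset=13
value=3 offset=18
value=1 offset=19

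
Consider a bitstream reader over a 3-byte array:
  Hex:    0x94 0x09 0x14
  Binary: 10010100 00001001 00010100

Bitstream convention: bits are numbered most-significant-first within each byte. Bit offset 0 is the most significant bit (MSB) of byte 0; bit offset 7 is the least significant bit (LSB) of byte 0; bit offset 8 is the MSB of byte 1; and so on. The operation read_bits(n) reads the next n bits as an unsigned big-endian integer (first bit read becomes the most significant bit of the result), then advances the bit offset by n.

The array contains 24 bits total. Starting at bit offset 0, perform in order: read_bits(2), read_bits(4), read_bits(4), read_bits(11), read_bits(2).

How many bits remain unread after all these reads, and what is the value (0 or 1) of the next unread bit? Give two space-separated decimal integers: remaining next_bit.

Read 1: bits[0:2] width=2 -> value=2 (bin 10); offset now 2 = byte 0 bit 2; 22 bits remain
Read 2: bits[2:6] width=4 -> value=5 (bin 0101); offset now 6 = byte 0 bit 6; 18 bits remain
Read 3: bits[6:10] width=4 -> value=0 (bin 0000); offset now 10 = byte 1 bit 2; 14 bits remain
Read 4: bits[10:21] width=11 -> value=290 (bin 00100100010); offset now 21 = byte 2 bit 5; 3 bits remain
Read 5: bits[21:23] width=2 -> value=2 (bin 10); offset now 23 = byte 2 bit 7; 1 bits remain

Answer: 1 0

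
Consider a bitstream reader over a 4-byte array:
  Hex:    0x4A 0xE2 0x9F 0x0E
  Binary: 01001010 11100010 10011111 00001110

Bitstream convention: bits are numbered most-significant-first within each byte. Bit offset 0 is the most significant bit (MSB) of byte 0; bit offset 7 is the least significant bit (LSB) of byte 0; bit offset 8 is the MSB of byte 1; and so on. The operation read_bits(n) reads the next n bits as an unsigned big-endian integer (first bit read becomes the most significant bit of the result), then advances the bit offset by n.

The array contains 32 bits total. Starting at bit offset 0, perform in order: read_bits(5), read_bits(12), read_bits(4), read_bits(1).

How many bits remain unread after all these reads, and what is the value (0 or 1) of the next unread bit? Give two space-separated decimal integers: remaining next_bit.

Read 1: bits[0:5] width=5 -> value=9 (bin 01001); offset now 5 = byte 0 bit 5; 27 bits remain
Read 2: bits[5:17] width=12 -> value=1477 (bin 010111000101); offset now 17 = byte 2 bit 1; 15 bits remain
Read 3: bits[17:21] width=4 -> value=3 (bin 0011); offset now 21 = byte 2 bit 5; 11 bits remain
Read 4: bits[21:22] width=1 -> value=1 (bin 1); offset now 22 = byte 2 bit 6; 10 bits remain

Answer: 10 1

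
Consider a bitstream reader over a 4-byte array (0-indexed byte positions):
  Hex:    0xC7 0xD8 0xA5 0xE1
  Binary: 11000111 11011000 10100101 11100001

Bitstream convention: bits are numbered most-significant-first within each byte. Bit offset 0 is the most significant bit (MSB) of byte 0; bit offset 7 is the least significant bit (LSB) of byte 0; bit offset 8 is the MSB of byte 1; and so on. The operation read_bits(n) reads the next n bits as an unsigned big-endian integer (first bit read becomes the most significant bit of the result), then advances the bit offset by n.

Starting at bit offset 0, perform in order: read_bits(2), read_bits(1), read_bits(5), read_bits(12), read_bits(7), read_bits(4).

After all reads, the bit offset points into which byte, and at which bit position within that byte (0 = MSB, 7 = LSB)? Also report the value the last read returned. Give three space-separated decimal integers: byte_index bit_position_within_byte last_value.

Answer: 3 7 0

Derivation:
Read 1: bits[0:2] width=2 -> value=3 (bin 11); offset now 2 = byte 0 bit 2; 30 bits remain
Read 2: bits[2:3] width=1 -> value=0 (bin 0); offset now 3 = byte 0 bit 3; 29 bits remain
Read 3: bits[3:8] width=5 -> value=7 (bin 00111); offset now 8 = byte 1 bit 0; 24 bits remain
Read 4: bits[8:20] width=12 -> value=3466 (bin 110110001010); offset now 20 = byte 2 bit 4; 12 bits remain
Read 5: bits[20:27] width=7 -> value=47 (bin 0101111); offset now 27 = byte 3 bit 3; 5 bits remain
Read 6: bits[27:31] width=4 -> value=0 (bin 0000); offset now 31 = byte 3 bit 7; 1 bits remain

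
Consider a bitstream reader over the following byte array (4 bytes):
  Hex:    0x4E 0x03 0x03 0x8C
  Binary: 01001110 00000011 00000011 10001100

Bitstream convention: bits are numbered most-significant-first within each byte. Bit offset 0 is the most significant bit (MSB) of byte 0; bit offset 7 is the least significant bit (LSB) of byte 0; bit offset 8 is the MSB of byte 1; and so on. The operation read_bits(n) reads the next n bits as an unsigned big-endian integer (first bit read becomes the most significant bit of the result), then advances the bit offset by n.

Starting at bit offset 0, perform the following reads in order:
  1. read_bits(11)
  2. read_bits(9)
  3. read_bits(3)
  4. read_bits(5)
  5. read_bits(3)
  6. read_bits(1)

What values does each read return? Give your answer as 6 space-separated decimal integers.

Answer: 624 48 1 24 6 0

Derivation:
Read 1: bits[0:11] width=11 -> value=624 (bin 01001110000); offset now 11 = byte 1 bit 3; 21 bits remain
Read 2: bits[11:20] width=9 -> value=48 (bin 000110000); offset now 20 = byte 2 bit 4; 12 bits remain
Read 3: bits[20:23] width=3 -> value=1 (bin 001); offset now 23 = byte 2 bit 7; 9 bits remain
Read 4: bits[23:28] width=5 -> value=24 (bin 11000); offset now 28 = byte 3 bit 4; 4 bits remain
Read 5: bits[28:31] width=3 -> value=6 (bin 110); offset now 31 = byte 3 bit 7; 1 bits remain
Read 6: bits[31:32] width=1 -> value=0 (bin 0); offset now 32 = byte 4 bit 0; 0 bits remain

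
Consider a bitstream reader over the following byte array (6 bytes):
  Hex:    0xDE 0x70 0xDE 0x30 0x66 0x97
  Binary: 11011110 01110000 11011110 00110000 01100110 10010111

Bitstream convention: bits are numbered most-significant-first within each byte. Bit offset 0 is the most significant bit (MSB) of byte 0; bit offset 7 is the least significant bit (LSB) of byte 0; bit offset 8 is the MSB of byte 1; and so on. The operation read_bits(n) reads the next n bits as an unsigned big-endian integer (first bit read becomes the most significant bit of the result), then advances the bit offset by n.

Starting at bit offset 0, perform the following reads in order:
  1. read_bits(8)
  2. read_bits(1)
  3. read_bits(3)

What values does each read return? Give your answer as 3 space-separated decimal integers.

Read 1: bits[0:8] width=8 -> value=222 (bin 11011110); offset now 8 = byte 1 bit 0; 40 bits remain
Read 2: bits[8:9] width=1 -> value=0 (bin 0); offset now 9 = byte 1 bit 1; 39 bits remain
Read 3: bits[9:12] width=3 -> value=7 (bin 111); offset now 12 = byte 1 bit 4; 36 bits remain

Answer: 222 0 7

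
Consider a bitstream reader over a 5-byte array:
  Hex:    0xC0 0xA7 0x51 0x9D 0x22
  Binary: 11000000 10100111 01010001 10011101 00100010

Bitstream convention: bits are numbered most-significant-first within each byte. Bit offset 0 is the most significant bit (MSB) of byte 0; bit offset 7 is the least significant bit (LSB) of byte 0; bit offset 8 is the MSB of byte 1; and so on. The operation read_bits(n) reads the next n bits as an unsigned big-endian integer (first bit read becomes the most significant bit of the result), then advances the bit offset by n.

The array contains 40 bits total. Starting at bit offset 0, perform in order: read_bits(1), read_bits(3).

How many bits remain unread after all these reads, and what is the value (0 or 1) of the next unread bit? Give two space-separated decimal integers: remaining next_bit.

Read 1: bits[0:1] width=1 -> value=1 (bin 1); offset now 1 = byte 0 bit 1; 39 bits remain
Read 2: bits[1:4] width=3 -> value=4 (bin 100); offset now 4 = byte 0 bit 4; 36 bits remain

Answer: 36 0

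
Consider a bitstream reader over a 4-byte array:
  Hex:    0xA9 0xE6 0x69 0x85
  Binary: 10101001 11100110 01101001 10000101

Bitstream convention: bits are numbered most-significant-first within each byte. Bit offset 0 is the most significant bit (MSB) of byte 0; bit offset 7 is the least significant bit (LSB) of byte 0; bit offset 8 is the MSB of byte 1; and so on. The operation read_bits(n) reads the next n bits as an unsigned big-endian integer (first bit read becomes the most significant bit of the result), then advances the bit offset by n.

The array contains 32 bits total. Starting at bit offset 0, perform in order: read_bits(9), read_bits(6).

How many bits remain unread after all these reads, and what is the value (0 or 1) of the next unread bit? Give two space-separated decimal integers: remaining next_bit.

Read 1: bits[0:9] width=9 -> value=339 (bin 101010011); offset now 9 = byte 1 bit 1; 23 bits remain
Read 2: bits[9:15] width=6 -> value=51 (bin 110011); offset now 15 = byte 1 bit 7; 17 bits remain

Answer: 17 0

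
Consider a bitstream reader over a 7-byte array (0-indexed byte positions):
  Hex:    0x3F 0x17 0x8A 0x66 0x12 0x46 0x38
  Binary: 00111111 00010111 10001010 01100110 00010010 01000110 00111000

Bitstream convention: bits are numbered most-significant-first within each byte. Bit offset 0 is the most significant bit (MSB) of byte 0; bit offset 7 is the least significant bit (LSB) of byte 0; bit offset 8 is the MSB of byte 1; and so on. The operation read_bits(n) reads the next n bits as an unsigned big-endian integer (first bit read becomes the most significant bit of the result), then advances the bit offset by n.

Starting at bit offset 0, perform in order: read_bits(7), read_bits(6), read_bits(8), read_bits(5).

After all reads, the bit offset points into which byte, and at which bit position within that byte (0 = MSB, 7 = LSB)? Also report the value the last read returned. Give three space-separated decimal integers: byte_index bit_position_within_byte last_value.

Read 1: bits[0:7] width=7 -> value=31 (bin 0011111); offset now 7 = byte 0 bit 7; 49 bits remain
Read 2: bits[7:13] width=6 -> value=34 (bin 100010); offset now 13 = byte 1 bit 5; 43 bits remain
Read 3: bits[13:21] width=8 -> value=241 (bin 11110001); offset now 21 = byte 2 bit 5; 35 bits remain
Read 4: bits[21:26] width=5 -> value=9 (bin 01001); offset now 26 = byte 3 bit 2; 30 bits remain

Answer: 3 2 9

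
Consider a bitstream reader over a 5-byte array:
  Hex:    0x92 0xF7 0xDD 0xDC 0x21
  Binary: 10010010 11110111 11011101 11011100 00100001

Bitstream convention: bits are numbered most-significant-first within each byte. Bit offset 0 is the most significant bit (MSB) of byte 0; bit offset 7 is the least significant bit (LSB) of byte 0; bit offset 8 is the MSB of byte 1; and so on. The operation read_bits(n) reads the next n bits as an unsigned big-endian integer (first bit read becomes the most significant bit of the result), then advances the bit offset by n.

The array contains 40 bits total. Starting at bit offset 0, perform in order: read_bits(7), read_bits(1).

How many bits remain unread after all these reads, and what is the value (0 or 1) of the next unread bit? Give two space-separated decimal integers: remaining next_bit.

Answer: 32 1

Derivation:
Read 1: bits[0:7] width=7 -> value=73 (bin 1001001); offset now 7 = byte 0 bit 7; 33 bits remain
Read 2: bits[7:8] width=1 -> value=0 (bin 0); offset now 8 = byte 1 bit 0; 32 bits remain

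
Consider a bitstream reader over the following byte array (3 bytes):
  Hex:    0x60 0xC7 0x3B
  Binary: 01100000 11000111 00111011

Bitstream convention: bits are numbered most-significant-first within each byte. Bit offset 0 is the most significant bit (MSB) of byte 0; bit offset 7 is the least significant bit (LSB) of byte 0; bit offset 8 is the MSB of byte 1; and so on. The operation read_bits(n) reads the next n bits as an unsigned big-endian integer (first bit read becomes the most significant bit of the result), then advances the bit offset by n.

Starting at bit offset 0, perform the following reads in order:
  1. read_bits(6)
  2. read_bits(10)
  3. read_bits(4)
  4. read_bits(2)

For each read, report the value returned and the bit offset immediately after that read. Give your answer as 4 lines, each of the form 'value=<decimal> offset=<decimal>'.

Answer: value=24 offset=6
value=199 offset=16
value=3 offset=20
value=2 offset=22

Derivation:
Read 1: bits[0:6] width=6 -> value=24 (bin 011000); offset now 6 = byte 0 bit 6; 18 bits remain
Read 2: bits[6:16] width=10 -> value=199 (bin 0011000111); offset now 16 = byte 2 bit 0; 8 bits remain
Read 3: bits[16:20] width=4 -> value=3 (bin 0011); offset now 20 = byte 2 bit 4; 4 bits remain
Read 4: bits[20:22] width=2 -> value=2 (bin 10); offset now 22 = byte 2 bit 6; 2 bits remain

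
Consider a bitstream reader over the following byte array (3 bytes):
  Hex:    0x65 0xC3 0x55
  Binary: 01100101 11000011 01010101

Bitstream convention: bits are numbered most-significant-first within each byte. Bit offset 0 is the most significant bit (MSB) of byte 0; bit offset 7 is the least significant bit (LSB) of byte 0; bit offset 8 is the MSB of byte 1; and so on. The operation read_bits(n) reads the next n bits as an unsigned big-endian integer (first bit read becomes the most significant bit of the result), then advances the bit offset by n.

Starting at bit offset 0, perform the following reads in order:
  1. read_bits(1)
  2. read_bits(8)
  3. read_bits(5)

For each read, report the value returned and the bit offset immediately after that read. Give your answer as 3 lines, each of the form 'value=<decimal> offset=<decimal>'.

Answer: value=0 offset=1
value=203 offset=9
value=16 offset=14

Derivation:
Read 1: bits[0:1] width=1 -> value=0 (bin 0); offset now 1 = byte 0 bit 1; 23 bits remain
Read 2: bits[1:9] width=8 -> value=203 (bin 11001011); offset now 9 = byte 1 bit 1; 15 bits remain
Read 3: bits[9:14] width=5 -> value=16 (bin 10000); offset now 14 = byte 1 bit 6; 10 bits remain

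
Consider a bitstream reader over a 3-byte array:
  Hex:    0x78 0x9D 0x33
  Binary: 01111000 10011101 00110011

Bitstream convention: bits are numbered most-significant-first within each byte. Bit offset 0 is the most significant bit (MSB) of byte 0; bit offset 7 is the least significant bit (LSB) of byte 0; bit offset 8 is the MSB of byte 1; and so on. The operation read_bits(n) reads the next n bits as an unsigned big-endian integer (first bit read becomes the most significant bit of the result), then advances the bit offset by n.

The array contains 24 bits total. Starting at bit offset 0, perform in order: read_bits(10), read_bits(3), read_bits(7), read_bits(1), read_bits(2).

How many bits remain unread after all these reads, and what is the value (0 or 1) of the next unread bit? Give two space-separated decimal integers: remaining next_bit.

Read 1: bits[0:10] width=10 -> value=482 (bin 0111100010); offset now 10 = byte 1 bit 2; 14 bits remain
Read 2: bits[10:13] width=3 -> value=3 (bin 011); offset now 13 = byte 1 bit 5; 11 bits remain
Read 3: bits[13:20] width=7 -> value=83 (bin 1010011); offset now 20 = byte 2 bit 4; 4 bits remain
Read 4: bits[20:21] width=1 -> value=0 (bin 0); offset now 21 = byte 2 bit 5; 3 bits remain
Read 5: bits[21:23] width=2 -> value=1 (bin 01); offset now 23 = byte 2 bit 7; 1 bits remain

Answer: 1 1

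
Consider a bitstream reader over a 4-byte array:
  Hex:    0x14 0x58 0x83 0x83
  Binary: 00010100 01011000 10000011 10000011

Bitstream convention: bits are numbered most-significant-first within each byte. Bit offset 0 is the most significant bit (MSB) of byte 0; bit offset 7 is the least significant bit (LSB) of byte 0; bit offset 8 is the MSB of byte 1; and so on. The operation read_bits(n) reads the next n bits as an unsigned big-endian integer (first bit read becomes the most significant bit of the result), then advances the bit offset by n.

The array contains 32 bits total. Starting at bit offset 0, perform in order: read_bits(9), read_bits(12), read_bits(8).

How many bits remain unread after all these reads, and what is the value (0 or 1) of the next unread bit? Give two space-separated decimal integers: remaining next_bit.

Read 1: bits[0:9] width=9 -> value=40 (bin 000101000); offset now 9 = byte 1 bit 1; 23 bits remain
Read 2: bits[9:21] width=12 -> value=2832 (bin 101100010000); offset now 21 = byte 2 bit 5; 11 bits remain
Read 3: bits[21:29] width=8 -> value=112 (bin 01110000); offset now 29 = byte 3 bit 5; 3 bits remain

Answer: 3 0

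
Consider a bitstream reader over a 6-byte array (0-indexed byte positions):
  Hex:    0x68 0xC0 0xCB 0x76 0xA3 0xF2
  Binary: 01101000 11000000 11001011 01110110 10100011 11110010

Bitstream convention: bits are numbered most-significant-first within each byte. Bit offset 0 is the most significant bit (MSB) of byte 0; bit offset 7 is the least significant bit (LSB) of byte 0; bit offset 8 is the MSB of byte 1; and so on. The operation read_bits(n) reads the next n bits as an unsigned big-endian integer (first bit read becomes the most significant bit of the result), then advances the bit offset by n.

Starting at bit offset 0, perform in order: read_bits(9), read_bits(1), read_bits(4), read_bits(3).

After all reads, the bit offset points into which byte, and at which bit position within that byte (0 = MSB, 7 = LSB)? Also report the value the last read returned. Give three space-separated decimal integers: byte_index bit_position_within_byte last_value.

Read 1: bits[0:9] width=9 -> value=209 (bin 011010001); offset now 9 = byte 1 bit 1; 39 bits remain
Read 2: bits[9:10] width=1 -> value=1 (bin 1); offset now 10 = byte 1 bit 2; 38 bits remain
Read 3: bits[10:14] width=4 -> value=0 (bin 0000); offset now 14 = byte 1 bit 6; 34 bits remain
Read 4: bits[14:17] width=3 -> value=1 (bin 001); offset now 17 = byte 2 bit 1; 31 bits remain

Answer: 2 1 1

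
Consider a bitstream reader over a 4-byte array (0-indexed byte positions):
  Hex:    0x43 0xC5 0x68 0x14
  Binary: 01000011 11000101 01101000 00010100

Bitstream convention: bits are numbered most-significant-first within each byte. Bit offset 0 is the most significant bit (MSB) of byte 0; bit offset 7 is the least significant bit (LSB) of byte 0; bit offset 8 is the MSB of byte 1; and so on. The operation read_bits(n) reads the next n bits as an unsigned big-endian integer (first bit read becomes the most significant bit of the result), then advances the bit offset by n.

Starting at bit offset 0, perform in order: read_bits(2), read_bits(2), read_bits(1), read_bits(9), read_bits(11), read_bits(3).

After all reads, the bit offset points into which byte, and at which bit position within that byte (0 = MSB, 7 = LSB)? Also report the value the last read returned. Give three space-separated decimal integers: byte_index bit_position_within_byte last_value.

Read 1: bits[0:2] width=2 -> value=1 (bin 01); offset now 2 = byte 0 bit 2; 30 bits remain
Read 2: bits[2:4] width=2 -> value=0 (bin 00); offset now 4 = byte 0 bit 4; 28 bits remain
Read 3: bits[4:5] width=1 -> value=0 (bin 0); offset now 5 = byte 0 bit 5; 27 bits remain
Read 4: bits[5:14] width=9 -> value=241 (bin 011110001); offset now 14 = byte 1 bit 6; 18 bits remain
Read 5: bits[14:25] width=11 -> value=720 (bin 01011010000); offset now 25 = byte 3 bit 1; 7 bits remain
Read 6: bits[25:28] width=3 -> value=1 (bin 001); offset now 28 = byte 3 bit 4; 4 bits remain

Answer: 3 4 1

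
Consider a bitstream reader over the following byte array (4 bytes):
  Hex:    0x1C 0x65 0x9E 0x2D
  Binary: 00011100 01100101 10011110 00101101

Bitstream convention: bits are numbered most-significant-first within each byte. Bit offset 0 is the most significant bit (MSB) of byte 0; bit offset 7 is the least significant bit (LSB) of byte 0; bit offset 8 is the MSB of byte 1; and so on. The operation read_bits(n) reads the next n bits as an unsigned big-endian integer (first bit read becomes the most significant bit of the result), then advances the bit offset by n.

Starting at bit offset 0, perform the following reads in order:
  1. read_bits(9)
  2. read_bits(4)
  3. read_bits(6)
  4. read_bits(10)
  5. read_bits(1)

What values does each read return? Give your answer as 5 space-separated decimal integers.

Answer: 56 12 44 965 1

Derivation:
Read 1: bits[0:9] width=9 -> value=56 (bin 000111000); offset now 9 = byte 1 bit 1; 23 bits remain
Read 2: bits[9:13] width=4 -> value=12 (bin 1100); offset now 13 = byte 1 bit 5; 19 bits remain
Read 3: bits[13:19] width=6 -> value=44 (bin 101100); offset now 19 = byte 2 bit 3; 13 bits remain
Read 4: bits[19:29] width=10 -> value=965 (bin 1111000101); offset now 29 = byte 3 bit 5; 3 bits remain
Read 5: bits[29:30] width=1 -> value=1 (bin 1); offset now 30 = byte 3 bit 6; 2 bits remain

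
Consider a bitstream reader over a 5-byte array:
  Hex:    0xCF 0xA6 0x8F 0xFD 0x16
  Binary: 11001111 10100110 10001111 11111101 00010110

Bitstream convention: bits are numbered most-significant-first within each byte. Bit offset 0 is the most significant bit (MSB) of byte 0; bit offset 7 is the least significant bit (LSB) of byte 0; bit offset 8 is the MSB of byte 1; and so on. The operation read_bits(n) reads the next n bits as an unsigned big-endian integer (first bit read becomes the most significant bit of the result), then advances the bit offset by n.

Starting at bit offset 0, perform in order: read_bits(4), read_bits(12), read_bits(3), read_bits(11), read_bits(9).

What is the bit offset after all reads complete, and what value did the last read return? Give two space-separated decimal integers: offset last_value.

Read 1: bits[0:4] width=4 -> value=12 (bin 1100); offset now 4 = byte 0 bit 4; 36 bits remain
Read 2: bits[4:16] width=12 -> value=4006 (bin 111110100110); offset now 16 = byte 2 bit 0; 24 bits remain
Read 3: bits[16:19] width=3 -> value=4 (bin 100); offset now 19 = byte 2 bit 3; 21 bits remain
Read 4: bits[19:30] width=11 -> value=1023 (bin 01111111111); offset now 30 = byte 3 bit 6; 10 bits remain
Read 5: bits[30:39] width=9 -> value=139 (bin 010001011); offset now 39 = byte 4 bit 7; 1 bits remain

Answer: 39 139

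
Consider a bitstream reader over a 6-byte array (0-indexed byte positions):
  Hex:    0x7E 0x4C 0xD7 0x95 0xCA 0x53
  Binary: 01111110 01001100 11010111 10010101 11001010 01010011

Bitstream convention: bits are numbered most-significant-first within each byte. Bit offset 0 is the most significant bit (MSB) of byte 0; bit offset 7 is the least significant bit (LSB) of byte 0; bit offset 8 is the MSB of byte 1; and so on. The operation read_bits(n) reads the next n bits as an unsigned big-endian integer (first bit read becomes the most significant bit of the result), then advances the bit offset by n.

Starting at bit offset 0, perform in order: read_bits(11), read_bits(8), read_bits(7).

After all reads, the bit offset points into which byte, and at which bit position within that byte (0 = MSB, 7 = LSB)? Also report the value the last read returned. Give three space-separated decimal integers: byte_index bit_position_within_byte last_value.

Read 1: bits[0:11] width=11 -> value=1010 (bin 01111110010); offset now 11 = byte 1 bit 3; 37 bits remain
Read 2: bits[11:19] width=8 -> value=102 (bin 01100110); offset now 19 = byte 2 bit 3; 29 bits remain
Read 3: bits[19:26] width=7 -> value=94 (bin 1011110); offset now 26 = byte 3 bit 2; 22 bits remain

Answer: 3 2 94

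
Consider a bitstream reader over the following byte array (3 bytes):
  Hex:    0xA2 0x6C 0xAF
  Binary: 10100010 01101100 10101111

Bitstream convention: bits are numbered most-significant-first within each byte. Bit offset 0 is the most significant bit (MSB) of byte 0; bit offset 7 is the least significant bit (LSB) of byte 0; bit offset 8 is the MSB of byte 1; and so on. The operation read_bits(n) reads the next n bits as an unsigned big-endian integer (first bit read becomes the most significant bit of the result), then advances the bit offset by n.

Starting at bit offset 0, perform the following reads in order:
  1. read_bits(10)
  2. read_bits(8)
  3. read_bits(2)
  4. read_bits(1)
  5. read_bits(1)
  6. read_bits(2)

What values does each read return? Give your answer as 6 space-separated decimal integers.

Read 1: bits[0:10] width=10 -> value=649 (bin 1010001001); offset now 10 = byte 1 bit 2; 14 bits remain
Read 2: bits[10:18] width=8 -> value=178 (bin 10110010); offset now 18 = byte 2 bit 2; 6 bits remain
Read 3: bits[18:20] width=2 -> value=2 (bin 10); offset now 20 = byte 2 bit 4; 4 bits remain
Read 4: bits[20:21] width=1 -> value=1 (bin 1); offset now 21 = byte 2 bit 5; 3 bits remain
Read 5: bits[21:22] width=1 -> value=1 (bin 1); offset now 22 = byte 2 bit 6; 2 bits remain
Read 6: bits[22:24] width=2 -> value=3 (bin 11); offset now 24 = byte 3 bit 0; 0 bits remain

Answer: 649 178 2 1 1 3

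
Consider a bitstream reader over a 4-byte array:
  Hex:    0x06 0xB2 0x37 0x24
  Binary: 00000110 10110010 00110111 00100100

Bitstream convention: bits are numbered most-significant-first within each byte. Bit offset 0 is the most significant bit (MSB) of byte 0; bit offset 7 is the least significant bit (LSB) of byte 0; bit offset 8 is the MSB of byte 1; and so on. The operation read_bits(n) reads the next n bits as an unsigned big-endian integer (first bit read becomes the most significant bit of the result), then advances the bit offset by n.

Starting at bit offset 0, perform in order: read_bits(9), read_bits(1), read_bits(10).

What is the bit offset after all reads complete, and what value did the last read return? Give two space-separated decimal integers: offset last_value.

Read 1: bits[0:9] width=9 -> value=13 (bin 000001101); offset now 9 = byte 1 bit 1; 23 bits remain
Read 2: bits[9:10] width=1 -> value=0 (bin 0); offset now 10 = byte 1 bit 2; 22 bits remain
Read 3: bits[10:20] width=10 -> value=803 (bin 1100100011); offset now 20 = byte 2 bit 4; 12 bits remain

Answer: 20 803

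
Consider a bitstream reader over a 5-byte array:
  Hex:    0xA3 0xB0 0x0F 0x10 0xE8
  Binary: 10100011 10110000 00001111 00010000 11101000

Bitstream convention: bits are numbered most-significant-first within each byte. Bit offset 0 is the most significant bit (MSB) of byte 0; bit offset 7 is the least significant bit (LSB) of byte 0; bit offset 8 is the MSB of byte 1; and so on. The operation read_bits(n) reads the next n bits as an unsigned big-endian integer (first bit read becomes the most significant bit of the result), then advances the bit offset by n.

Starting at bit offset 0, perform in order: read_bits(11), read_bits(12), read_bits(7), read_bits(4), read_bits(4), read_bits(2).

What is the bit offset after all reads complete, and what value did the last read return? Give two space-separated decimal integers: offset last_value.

Answer: 40 0

Derivation:
Read 1: bits[0:11] width=11 -> value=1309 (bin 10100011101); offset now 11 = byte 1 bit 3; 29 bits remain
Read 2: bits[11:23] width=12 -> value=2055 (bin 100000000111); offset now 23 = byte 2 bit 7; 17 bits remain
Read 3: bits[23:30] width=7 -> value=68 (bin 1000100); offset now 30 = byte 3 bit 6; 10 bits remain
Read 4: bits[30:34] width=4 -> value=3 (bin 0011); offset now 34 = byte 4 bit 2; 6 bits remain
Read 5: bits[34:38] width=4 -> value=10 (bin 1010); offset now 38 = byte 4 bit 6; 2 bits remain
Read 6: bits[38:40] width=2 -> value=0 (bin 00); offset now 40 = byte 5 bit 0; 0 bits remain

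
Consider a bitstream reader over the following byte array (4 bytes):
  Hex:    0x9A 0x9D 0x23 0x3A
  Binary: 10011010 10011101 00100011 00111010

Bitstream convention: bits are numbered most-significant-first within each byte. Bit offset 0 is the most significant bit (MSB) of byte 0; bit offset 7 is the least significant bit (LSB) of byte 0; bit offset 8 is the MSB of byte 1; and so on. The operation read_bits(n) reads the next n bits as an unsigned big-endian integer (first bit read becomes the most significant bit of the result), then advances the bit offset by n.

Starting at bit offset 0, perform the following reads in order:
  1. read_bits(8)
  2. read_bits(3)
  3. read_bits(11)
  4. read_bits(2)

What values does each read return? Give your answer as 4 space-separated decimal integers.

Answer: 154 4 1864 3

Derivation:
Read 1: bits[0:8] width=8 -> value=154 (bin 10011010); offset now 8 = byte 1 bit 0; 24 bits remain
Read 2: bits[8:11] width=3 -> value=4 (bin 100); offset now 11 = byte 1 bit 3; 21 bits remain
Read 3: bits[11:22] width=11 -> value=1864 (bin 11101001000); offset now 22 = byte 2 bit 6; 10 bits remain
Read 4: bits[22:24] width=2 -> value=3 (bin 11); offset now 24 = byte 3 bit 0; 8 bits remain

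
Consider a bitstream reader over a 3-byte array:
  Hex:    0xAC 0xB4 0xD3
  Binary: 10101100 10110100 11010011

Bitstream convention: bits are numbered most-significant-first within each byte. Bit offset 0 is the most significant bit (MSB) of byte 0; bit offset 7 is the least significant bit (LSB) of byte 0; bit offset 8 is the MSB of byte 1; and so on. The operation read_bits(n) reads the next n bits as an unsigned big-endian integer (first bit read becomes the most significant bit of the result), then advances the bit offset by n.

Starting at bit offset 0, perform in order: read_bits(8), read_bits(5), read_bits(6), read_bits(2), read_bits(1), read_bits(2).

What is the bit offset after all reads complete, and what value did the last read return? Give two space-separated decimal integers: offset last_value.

Read 1: bits[0:8] width=8 -> value=172 (bin 10101100); offset now 8 = byte 1 bit 0; 16 bits remain
Read 2: bits[8:13] width=5 -> value=22 (bin 10110); offset now 13 = byte 1 bit 5; 11 bits remain
Read 3: bits[13:19] width=6 -> value=38 (bin 100110); offset now 19 = byte 2 bit 3; 5 bits remain
Read 4: bits[19:21] width=2 -> value=2 (bin 10); offset now 21 = byte 2 bit 5; 3 bits remain
Read 5: bits[21:22] width=1 -> value=0 (bin 0); offset now 22 = byte 2 bit 6; 2 bits remain
Read 6: bits[22:24] width=2 -> value=3 (bin 11); offset now 24 = byte 3 bit 0; 0 bits remain

Answer: 24 3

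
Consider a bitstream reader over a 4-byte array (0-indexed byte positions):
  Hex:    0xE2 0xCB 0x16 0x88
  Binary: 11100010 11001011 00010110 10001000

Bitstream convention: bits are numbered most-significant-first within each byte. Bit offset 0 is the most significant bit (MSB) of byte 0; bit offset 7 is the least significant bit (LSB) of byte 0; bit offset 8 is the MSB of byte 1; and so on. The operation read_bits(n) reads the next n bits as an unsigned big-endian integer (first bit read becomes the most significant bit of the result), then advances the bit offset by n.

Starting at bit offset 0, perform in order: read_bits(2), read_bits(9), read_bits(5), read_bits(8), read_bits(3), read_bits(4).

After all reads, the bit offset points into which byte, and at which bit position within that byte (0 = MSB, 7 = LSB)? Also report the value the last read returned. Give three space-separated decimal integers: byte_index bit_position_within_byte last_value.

Read 1: bits[0:2] width=2 -> value=3 (bin 11); offset now 2 = byte 0 bit 2; 30 bits remain
Read 2: bits[2:11] width=9 -> value=278 (bin 100010110); offset now 11 = byte 1 bit 3; 21 bits remain
Read 3: bits[11:16] width=5 -> value=11 (bin 01011); offset now 16 = byte 2 bit 0; 16 bits remain
Read 4: bits[16:24] width=8 -> value=22 (bin 00010110); offset now 24 = byte 3 bit 0; 8 bits remain
Read 5: bits[24:27] width=3 -> value=4 (bin 100); offset now 27 = byte 3 bit 3; 5 bits remain
Read 6: bits[27:31] width=4 -> value=4 (bin 0100); offset now 31 = byte 3 bit 7; 1 bits remain

Answer: 3 7 4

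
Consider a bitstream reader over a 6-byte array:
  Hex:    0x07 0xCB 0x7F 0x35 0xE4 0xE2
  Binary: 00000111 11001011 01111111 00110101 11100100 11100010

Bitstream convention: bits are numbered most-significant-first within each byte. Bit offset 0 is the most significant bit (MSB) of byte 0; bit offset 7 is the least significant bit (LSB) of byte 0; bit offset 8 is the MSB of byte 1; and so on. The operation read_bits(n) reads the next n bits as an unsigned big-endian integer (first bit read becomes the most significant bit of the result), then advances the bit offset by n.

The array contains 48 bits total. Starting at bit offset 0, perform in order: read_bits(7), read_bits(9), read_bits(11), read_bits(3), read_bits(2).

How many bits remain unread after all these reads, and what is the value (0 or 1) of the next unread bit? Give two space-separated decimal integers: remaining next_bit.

Read 1: bits[0:7] width=7 -> value=3 (bin 0000011); offset now 7 = byte 0 bit 7; 41 bits remain
Read 2: bits[7:16] width=9 -> value=459 (bin 111001011); offset now 16 = byte 2 bit 0; 32 bits remain
Read 3: bits[16:27] width=11 -> value=1017 (bin 01111111001); offset now 27 = byte 3 bit 3; 21 bits remain
Read 4: bits[27:30] width=3 -> value=5 (bin 101); offset now 30 = byte 3 bit 6; 18 bits remain
Read 5: bits[30:32] width=2 -> value=1 (bin 01); offset now 32 = byte 4 bit 0; 16 bits remain

Answer: 16 1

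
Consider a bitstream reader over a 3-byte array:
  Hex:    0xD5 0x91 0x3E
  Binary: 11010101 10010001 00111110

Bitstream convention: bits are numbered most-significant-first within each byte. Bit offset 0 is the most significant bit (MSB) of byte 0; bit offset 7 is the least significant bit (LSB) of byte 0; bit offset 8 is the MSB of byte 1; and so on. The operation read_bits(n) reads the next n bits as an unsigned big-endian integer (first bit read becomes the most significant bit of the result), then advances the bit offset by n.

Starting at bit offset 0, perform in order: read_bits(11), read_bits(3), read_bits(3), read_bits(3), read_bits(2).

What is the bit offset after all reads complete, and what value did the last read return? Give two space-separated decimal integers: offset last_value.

Answer: 22 3

Derivation:
Read 1: bits[0:11] width=11 -> value=1708 (bin 11010101100); offset now 11 = byte 1 bit 3; 13 bits remain
Read 2: bits[11:14] width=3 -> value=4 (bin 100); offset now 14 = byte 1 bit 6; 10 bits remain
Read 3: bits[14:17] width=3 -> value=2 (bin 010); offset now 17 = byte 2 bit 1; 7 bits remain
Read 4: bits[17:20] width=3 -> value=3 (bin 011); offset now 20 = byte 2 bit 4; 4 bits remain
Read 5: bits[20:22] width=2 -> value=3 (bin 11); offset now 22 = byte 2 bit 6; 2 bits remain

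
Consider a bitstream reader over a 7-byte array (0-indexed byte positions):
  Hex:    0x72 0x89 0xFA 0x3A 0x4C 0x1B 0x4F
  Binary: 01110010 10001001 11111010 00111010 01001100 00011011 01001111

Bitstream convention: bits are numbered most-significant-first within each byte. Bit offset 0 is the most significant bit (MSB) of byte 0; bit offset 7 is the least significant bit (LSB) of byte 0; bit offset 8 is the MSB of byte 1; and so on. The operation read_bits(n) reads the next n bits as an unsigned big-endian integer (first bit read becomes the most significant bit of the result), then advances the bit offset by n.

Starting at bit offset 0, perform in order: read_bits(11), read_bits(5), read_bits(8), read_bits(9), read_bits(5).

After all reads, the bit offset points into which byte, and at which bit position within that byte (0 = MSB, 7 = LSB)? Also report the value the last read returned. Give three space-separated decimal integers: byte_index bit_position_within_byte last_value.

Answer: 4 6 19

Derivation:
Read 1: bits[0:11] width=11 -> value=916 (bin 01110010100); offset now 11 = byte 1 bit 3; 45 bits remain
Read 2: bits[11:16] width=5 -> value=9 (bin 01001); offset now 16 = byte 2 bit 0; 40 bits remain
Read 3: bits[16:24] width=8 -> value=250 (bin 11111010); offset now 24 = byte 3 bit 0; 32 bits remain
Read 4: bits[24:33] width=9 -> value=116 (bin 001110100); offset now 33 = byte 4 bit 1; 23 bits remain
Read 5: bits[33:38] width=5 -> value=19 (bin 10011); offset now 38 = byte 4 bit 6; 18 bits remain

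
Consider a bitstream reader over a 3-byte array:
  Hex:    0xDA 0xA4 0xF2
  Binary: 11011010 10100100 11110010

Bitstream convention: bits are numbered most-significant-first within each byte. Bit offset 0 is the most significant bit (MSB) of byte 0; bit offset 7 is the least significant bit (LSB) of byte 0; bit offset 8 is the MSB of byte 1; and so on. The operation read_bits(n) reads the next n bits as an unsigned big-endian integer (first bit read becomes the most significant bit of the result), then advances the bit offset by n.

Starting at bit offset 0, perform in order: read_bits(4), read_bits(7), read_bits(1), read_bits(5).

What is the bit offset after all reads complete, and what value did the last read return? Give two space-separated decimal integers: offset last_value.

Read 1: bits[0:4] width=4 -> value=13 (bin 1101); offset now 4 = byte 0 bit 4; 20 bits remain
Read 2: bits[4:11] width=7 -> value=85 (bin 1010101); offset now 11 = byte 1 bit 3; 13 bits remain
Read 3: bits[11:12] width=1 -> value=0 (bin 0); offset now 12 = byte 1 bit 4; 12 bits remain
Read 4: bits[12:17] width=5 -> value=9 (bin 01001); offset now 17 = byte 2 bit 1; 7 bits remain

Answer: 17 9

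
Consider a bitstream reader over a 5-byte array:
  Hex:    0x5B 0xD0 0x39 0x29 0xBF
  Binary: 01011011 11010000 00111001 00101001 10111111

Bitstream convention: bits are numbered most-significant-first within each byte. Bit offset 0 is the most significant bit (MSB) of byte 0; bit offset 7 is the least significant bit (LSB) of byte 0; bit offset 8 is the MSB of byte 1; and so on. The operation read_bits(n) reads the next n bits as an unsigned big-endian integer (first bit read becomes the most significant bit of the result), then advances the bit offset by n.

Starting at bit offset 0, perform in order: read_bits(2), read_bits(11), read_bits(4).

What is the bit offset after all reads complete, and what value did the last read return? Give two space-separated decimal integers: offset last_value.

Answer: 17 0

Derivation:
Read 1: bits[0:2] width=2 -> value=1 (bin 01); offset now 2 = byte 0 bit 2; 38 bits remain
Read 2: bits[2:13] width=11 -> value=890 (bin 01101111010); offset now 13 = byte 1 bit 5; 27 bits remain
Read 3: bits[13:17] width=4 -> value=0 (bin 0000); offset now 17 = byte 2 bit 1; 23 bits remain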